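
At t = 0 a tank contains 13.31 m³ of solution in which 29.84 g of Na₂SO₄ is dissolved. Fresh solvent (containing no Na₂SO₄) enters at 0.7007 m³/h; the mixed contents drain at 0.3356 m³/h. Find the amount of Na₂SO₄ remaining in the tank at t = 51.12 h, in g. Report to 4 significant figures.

13.33 g

Total volume: dV/dt = Q_in − Q_out = 0.365100 m³/h, so V(t) = 13.31 + 0.365100 t and V(51.12) = 31.9739 m³.
Species balance (pure solvent in): dm/dt = −Q_out · m/V(t).
dm/m = −Q_out dt/(V₀ + 0.365100 t); integrating gives ln(m/m₀) = −(Q_out/(Q_in−Q_out)) ln(V/V₀).
m = m₀ (V₀/V)^(Q_out/(Q_in−Q_out)) = 29.84 × (13.31/31.9739)^(0.919200) = 13.3332 g.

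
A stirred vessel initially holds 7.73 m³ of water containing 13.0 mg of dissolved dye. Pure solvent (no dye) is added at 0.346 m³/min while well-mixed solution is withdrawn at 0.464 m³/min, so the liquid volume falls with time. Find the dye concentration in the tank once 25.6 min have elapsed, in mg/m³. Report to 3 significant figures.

Total volume: dV/dt = Q_in − Q_out = -0.11800 m³/min, so V(t) = 7.73 − 0.11800 t and V(25.6) = 4.7092 m³.
Solute balance: dm/dt = 0 − Q_out C = −Q_out m/V(t).
Separate: dm/m = −Q_out dt/V(t) ⇒ ln(m/m₀) = −(Q_out/(Q_in−Q_out)) ln(V/V₀).
m = m₀ (V₀/V)^(Q_out/(Q_in−Q_out)) = 13.0 × (7.73/4.7092)^(-3.9322) = 1.8519 mg.
C = m/V = 1.8519/4.7092 = 0.39324 mg/m³.

0.393 mg/m³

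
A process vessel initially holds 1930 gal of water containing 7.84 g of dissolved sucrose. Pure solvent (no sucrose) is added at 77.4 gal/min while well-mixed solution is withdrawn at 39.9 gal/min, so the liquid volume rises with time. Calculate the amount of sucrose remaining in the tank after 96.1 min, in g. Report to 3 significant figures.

2.56 g

Let m(t) be the amount of sucrose. Volume: V(t) = V₀ + (Q_in − Q_out) t = 1930 + 37.500 t; V(96.1) = 5533.8 gal.
No sucrose enters, so dm/dt = −Q_out · (m/V).
Separate: dm/m = −Q_out dt/V(t) ⇒ ln(m/m₀) = −(Q_out/(Q_in−Q_out)) ln(V/V₀).
m = m₀ (V₀/V)^(Q_out/(Q_in−Q_out)) = 7.84 × (1930/5533.8)^(1.0640) = 2.5561 g.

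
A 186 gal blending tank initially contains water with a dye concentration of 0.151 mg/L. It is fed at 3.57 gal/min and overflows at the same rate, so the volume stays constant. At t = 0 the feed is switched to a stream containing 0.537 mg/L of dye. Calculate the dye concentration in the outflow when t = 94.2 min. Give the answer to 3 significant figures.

0.474 mg/L

Species balance on the tank: V dC/dt = Q(C_in − C).
Rewrite as dC/dt + C/τ = C_in/τ, τ = V/Q = 52.101 min.
Integrating: C(t) = C_in + (C₀ − C_in) e^(−t/τ).
C(94.2) = 0.537 + (0.151 − 0.537)·e^(−94.2/52.101) = 0.537 + (-0.38600)·0.16398 = 0.47371 mg/L.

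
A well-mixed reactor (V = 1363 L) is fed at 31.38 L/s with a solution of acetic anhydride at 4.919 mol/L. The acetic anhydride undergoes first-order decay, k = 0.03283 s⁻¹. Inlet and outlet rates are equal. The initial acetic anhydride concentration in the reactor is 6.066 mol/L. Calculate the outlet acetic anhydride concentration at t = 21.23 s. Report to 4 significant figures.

3.261 mol/L

V dC/dt = Q(C_in − C) − k V C.
dC/dt = (Q/V) C_in − (Q/V + k) C; effective rate a = Q/V + k = 0.0230227 + 0.03283 = 0.0558527 s⁻¹.
C_ss = Q C_in/(Q + kV) = 2.02763 mol/L; C(t) = C_ss + (C₀ − C_ss) e^(−a t).
C(21.23) = 2.02763 + (4.03837)·e^(−0.0558527·21.23) = 2.02763 + (4.03837)·0.305516 = 3.26142 mol/L.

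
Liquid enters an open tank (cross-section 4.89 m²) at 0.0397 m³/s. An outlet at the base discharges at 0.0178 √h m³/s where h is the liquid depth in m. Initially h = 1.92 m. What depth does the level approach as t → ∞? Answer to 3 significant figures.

A dh/dt = Q_in − 0.0178 √h. Steady state requires inflow = outflow:
Q_in = 0.0178 √h_ss ⇒ √h_ss = 0.0397/0.0178 = 2.2303.
h_ss = 2.2303² = 4.9744 m. (Since h₀ = 1.92 m < h_ss, the level will rise toward this value.)

4.97 m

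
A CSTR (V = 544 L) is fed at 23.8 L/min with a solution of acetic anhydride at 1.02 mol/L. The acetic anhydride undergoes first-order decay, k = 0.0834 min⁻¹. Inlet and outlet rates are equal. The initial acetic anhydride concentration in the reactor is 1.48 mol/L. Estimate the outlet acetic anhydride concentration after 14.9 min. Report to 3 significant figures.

0.521 mol/L

Species balance: V dC/dt = Q C_in − Q C − k V C.
This is linear with rate a = Q/V + k = 0.12715 min⁻¹.
C_ss = Q C_in/(Q + kV) = 0.35096 mol/L; C(t) = C_ss + (C₀ − C_ss) e^(−a t).
C(14.9) = 0.35096 + (1.1290)·e^(−0.12715·14.9) = 0.35096 + (1.1290)·0.15039 = 0.52076 mol/L.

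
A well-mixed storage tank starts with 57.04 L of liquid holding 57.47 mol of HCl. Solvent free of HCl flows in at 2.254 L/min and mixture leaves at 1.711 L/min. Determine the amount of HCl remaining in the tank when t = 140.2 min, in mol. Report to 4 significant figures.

Total volume: dV/dt = Q_in − Q_out = 0.543000 L/min, so V(t) = 57.04 + 0.543000 t and V(140.2) = 133.169 L.
Species balance (pure solvent in): dm/dt = −Q_out · m/V(t).
dm/m = −Q_out dt/(V₀ + 0.543000 t); integrating gives ln(m/m₀) = −(Q_out/(Q_in−Q_out)) ln(V/V₀).
m = m₀ (V₀/V)^(Q_out/(Q_in−Q_out)) = 57.47 × (57.04/133.169)^(3.15101) = 3.97345 mol.

3.973 mol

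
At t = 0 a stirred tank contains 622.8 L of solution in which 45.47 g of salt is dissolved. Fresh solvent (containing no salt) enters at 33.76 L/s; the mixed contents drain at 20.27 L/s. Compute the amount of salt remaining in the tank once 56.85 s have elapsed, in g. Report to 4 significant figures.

Total volume: dV/dt = Q_in − Q_out = 13.4900 L/s, so V(t) = 622.8 + 13.4900 t and V(56.85) = 1389.71 L.
No salt enters, so dm/dt = −Q_out · (m/V).
Separate: dm/m = −Q_out dt/V(t) ⇒ ln(m/m₀) = −(Q_out/(Q_in−Q_out)) ln(V/V₀).
m = m₀ (V₀/V)^(Q_out/(Q_in−Q_out)) = 45.47 × (622.8/1389.71)^(1.50259) = 13.6132 g.

13.61 g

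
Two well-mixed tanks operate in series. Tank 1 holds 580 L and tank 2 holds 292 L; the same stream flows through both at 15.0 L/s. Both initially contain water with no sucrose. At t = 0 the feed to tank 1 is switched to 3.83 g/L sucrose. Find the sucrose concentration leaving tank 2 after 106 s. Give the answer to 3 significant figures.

3.35 g/L

Species balance on tank i: dCᵢ/dt = (Cᵢ₋₁ − Cᵢ)/τᵢ with τᵢ = Vᵢ/Q.
τ₁ = 580/15.0 = 38.667 s; τ₂ = 292/15.0 = 19.467 s.
Solving the cascade with C₁(0)=C₂(0)=0 gives C₂(t) = C_in[1 − (τ₁ e^(−t/τ₁) − τ₂ e^(−t/τ₂))/(τ₁ − τ₂)].
At t = 106: e^(−t/τ₁) = 0.064481, e^(−t/τ₂) = 0.0043170.
C₂ = 3.83·[1 − (38.667·0.064481 − 19.467·0.0043170)/(19.200)] = 3.83·0.87452 = 3.3494 g/L.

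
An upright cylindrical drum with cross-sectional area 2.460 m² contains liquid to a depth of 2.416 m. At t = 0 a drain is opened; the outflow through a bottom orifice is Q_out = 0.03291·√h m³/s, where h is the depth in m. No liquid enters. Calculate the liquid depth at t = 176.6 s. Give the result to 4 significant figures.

With no inflow, A dh/dt = −0.03291 √h.
Separate and integrate: 2(√h − √h₀) = −(0.03291/A) t.
√h = √2.416 − 0.03291·176.6/(2·2.460) = 1.55435 − 1.18128 = 0.373067.
h = 0.373067² = 0.139179 m.

0.1392 m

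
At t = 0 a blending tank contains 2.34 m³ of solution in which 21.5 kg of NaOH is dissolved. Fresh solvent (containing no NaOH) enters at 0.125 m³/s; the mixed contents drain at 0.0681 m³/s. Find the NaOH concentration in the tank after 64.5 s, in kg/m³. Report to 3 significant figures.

Let m(t) be the amount of NaOH. Volume: V(t) = V₀ + (Q_in − Q_out) t = 2.34 + 0.056900 t; V(64.5) = 6.0100 m³.
Species balance (pure solvent in): dm/dt = −Q_out · m/V(t).
dm/m = −Q_out dt/(V₀ + 0.056900 t); integrating gives ln(m/m₀) = −(Q_out/(Q_in−Q_out)) ln(V/V₀).
m = m₀ (V₀/V)^(Q_out/(Q_in−Q_out)) = 21.5 × (2.34/6.0100)^(1.1968) = 6.9525 kg.
C = m/V = 6.9525/6.0100 = 1.1568 kg/m³.

1.16 kg/m³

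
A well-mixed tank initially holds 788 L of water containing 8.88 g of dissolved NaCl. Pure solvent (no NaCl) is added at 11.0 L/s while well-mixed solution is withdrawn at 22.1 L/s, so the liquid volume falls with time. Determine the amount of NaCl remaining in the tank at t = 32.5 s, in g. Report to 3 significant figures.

Total volume: dV/dt = Q_in − Q_out = -11.100 L/s, so V(t) = 788 − 11.100 t and V(32.5) = 427.25 L.
Species balance (pure solvent in): dm/dt = −Q_out · m/V(t).
dm/m = −Q_out dt/(V₀ − 11.100 t); integrating gives ln(m/m₀) = −(Q_out/(Q_in−Q_out)) ln(V/V₀).
m = m₀ (V₀/V)^(Q_out/(Q_in−Q_out)) = 8.88 × (788/427.25)^(-1.9910) = 2.6249 g.

2.62 g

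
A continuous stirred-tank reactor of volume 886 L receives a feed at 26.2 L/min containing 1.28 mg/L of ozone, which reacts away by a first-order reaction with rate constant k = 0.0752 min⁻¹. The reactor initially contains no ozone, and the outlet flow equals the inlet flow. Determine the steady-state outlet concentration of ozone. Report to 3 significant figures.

Species balance: V dC/dt = Q C_in − Q C − k V C.
At steady state: 0 = Q C_in − (Q + kV) C_ss, so C_ss = Q C_in/(Q + kV).
C_ss = 26.2·1.28/(26.2 + 0.0752·886) = 33.536/92.827 = 0.36127 mg/L.

0.361 mg/L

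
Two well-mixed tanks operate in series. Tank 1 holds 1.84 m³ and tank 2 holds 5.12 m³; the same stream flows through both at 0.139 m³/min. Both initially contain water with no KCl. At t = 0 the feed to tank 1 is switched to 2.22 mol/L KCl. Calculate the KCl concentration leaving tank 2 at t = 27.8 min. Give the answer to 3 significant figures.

0.743 mol/L

Time constants: τᵢ = Vᵢ/Q for each well-mixed tank.
τ₁ = 1.84/0.139 = 13.237 min; τ₂ = 5.12/0.139 = 36.835 min.
Solving the cascade with C₁(0)=C₂(0)=0 gives C₂(t) = C_in[1 − (τ₁ e^(−t/τ₁) − τ₂ e^(−t/τ₂))/(τ₁ − τ₂)].
At t = 27.8: e^(−t/τ₁) = 0.12244, e^(−t/τ₂) = 0.47014.
C₂ = 2.22·[1 − (13.237·0.12244 − 36.835·0.47014)/(-23.597)] = 2.22·0.33481 = 0.74328 mol/L.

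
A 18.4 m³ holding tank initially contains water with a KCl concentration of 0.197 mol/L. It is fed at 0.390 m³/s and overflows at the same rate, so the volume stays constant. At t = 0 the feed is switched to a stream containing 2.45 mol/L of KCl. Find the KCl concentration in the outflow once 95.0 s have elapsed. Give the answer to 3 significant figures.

Unsteady species balance (constant V, well mixed): V dC/dt = Q(C_in − C).
Time constant τ = V/Q = 18.4/0.390 = 47.179 s.
This is linear first-order; C(t) = C_in + (C₀ − C_in) e^(−t/τ).
C(95.0) = 2.45 + (0.197 − 2.45)·e^(−95.0/47.179) = 2.45 + (-2.2530)·0.13351 = 2.1492 mol/L.

2.15 mol/L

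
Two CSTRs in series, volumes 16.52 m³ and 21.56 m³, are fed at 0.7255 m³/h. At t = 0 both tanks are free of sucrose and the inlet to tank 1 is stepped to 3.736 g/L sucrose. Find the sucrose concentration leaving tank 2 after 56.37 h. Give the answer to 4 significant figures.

2.368 g/L

Time constants: τᵢ = Vᵢ/Q for each well-mixed tank.
τ₁ = 16.52/0.7255 = 22.7705 h; τ₂ = 21.56/0.7255 = 29.7174 h.
Solving the cascade with C₁(0)=C₂(0)=0 gives C₂(t) = C_in[1 − (τ₁ e^(−t/τ₁) − τ₂ e^(−t/τ₂))/(τ₁ − τ₂)].
At t = 56.37: e^(−t/τ₁) = 0.0841149, e^(−t/τ₂) = 0.150038.
C₂ = 3.736·[1 − (22.7705·0.0841149 − 29.7174·0.150038)/(-6.94693)] = 3.736·0.633881 = 2.36818 g/L.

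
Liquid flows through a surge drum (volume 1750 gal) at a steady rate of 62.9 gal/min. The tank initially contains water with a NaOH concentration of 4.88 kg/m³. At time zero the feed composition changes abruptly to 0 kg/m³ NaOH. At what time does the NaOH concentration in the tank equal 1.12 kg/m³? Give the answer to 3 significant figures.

Mass balance on the solute (V constant): V dC/dt = Q(C_in − C), so τ = V/Q = 27.822 min.
C(t) = C_in + (C₀ − C_in) e^(−t/τ). Set C = 1.12 and solve for t:
e^(−t/τ) = (C − C_in)/(C₀ − C_in) = (1.12 − 0)/(4.88 − 0) = 0.22951
t = −τ ln(…) = 27.822 × 1.4718 = 40.949 min.

40.9 min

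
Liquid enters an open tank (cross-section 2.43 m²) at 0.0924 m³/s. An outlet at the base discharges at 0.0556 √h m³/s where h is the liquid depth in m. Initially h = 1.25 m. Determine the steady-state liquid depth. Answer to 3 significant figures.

Level balance: A dh/dt = 0.0924 − 0.0556 √h. Setting dh/dt = 0:
Q_in = 0.0556 √h_ss ⇒ √h_ss = 0.0924/0.0556 = 1.6619.
h_ss = 1.6619² = 2.7618 m. (Since h₀ = 1.25 m < h_ss, the level will rise toward this value.)

2.76 m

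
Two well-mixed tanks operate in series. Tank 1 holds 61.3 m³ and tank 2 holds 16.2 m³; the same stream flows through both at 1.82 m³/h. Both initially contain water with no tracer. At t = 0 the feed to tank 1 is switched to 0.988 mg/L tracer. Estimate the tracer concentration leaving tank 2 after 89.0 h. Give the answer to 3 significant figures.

Each tank obeys Vᵢ dCᵢ/dt = Q(Cᵢ₋₁ − Cᵢ), so τᵢ = Vᵢ/Q.
τ₁ = 61.3/1.82 = 33.681 h; τ₂ = 16.2/1.82 = 8.9011 h.
Solving the cascade with C₁(0)=C₂(0)=0 gives C₂(t) = C_in[1 − (τ₁ e^(−t/τ₁) − τ₂ e^(−t/τ₂))/(τ₁ − τ₂)].
At t = 89.0: e^(−t/τ₁) = 0.071189, e^(−t/τ₂) = 4.5456e-05.
C₂ = 0.988·[1 − (33.681·0.071189 − 8.9011·4.5456e-05)/(24.780)] = 0.988·0.90326 = 0.89242 mg/L.

0.892 mg/L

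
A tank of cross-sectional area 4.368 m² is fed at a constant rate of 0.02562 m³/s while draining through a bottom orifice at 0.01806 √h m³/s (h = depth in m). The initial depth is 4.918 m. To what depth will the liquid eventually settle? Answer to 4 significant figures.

Volume balance on the tank: A dh/dt = Q_in − 0.01806 √h. At steady state dh/dt = 0:
Q_in = 0.01806 √h_ss ⇒ √h_ss = 0.02562/0.01806 = 1.41860.
h_ss = 1.41860² = 2.01244 m. (Since h₀ = 4.918 m > h_ss, the level will fall toward this value.)

2.012 m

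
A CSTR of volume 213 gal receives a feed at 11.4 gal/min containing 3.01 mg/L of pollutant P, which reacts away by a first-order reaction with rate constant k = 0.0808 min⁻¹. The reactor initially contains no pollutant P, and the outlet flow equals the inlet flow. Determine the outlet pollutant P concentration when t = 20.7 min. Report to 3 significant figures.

1.12 mg/L

Species balance: V dC/dt = Q C_in − Q C − k V C.
dC/dt = (Q/V) C_in − (Q/V + k) C; effective rate a = Q/V + k = 0.053521 + 0.0808 = 0.13432 min⁻¹.
C_ss = Q C_in/(Q + kV) = 1.1994 mg/L; C(t) = C_ss + (C₀ − C_ss) e^(−a t).
C(20.7) = 1.1994 + (-1.1994)·e^(−0.13432·20.7) = 1.1994 + (-1.1994)·0.062011 = 1.1250 mg/L.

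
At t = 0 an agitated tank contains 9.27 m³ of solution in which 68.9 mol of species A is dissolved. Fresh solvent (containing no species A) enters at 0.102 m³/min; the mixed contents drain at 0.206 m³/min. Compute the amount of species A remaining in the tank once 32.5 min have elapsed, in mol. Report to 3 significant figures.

28.1 mol

Let m(t) be the amount of species A. Volume: V(t) = V₀ + (Q_in − Q_out) t = 9.27 − 0.10400 t; V(32.5) = 5.8900 m³.
No species A enters, so dm/dt = −Q_out · (m/V).
Separate: dm/m = −Q_out dt/V(t) ⇒ ln(m/m₀) = −(Q_out/(Q_in−Q_out)) ln(V/V₀).
m = m₀ (V₀/V)^(Q_out/(Q_in−Q_out)) = 68.9 × (9.27/5.8900)^(-1.9808) = 28.059 mol.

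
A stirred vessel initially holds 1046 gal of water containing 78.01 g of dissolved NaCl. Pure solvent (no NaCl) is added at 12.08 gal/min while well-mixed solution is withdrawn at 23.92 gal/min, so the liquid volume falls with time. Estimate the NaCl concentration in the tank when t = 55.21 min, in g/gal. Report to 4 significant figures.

Let m(t) be the amount of NaCl. Volume: V(t) = V₀ + (Q_in − Q_out) t = 1046 − 11.8400 t; V(55.21) = 392.314 gal.
No NaCl enters, so dm/dt = −Q_out · (m/V).
dm/m = −Q_out dt/(V₀ − 11.8400 t); integrating gives ln(m/m₀) = −(Q_out/(Q_in−Q_out)) ln(V/V₀).
m = m₀ (V₀/V)^(Q_out/(Q_in−Q_out)) = 78.01 × (1046/392.314)^(-2.02027) = 10.7577 g.
C = m/V = 10.7577/392.314 = 0.0274212 g/gal.

0.02742 g/gal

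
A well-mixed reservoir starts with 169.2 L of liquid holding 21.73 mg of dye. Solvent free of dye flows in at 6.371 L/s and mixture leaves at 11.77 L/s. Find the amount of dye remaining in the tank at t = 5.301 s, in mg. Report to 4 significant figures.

14.51 mg

Total volume: dV/dt = Q_in − Q_out = -5.39900 L/s, so V(t) = 169.2 − 5.39900 t and V(5.301) = 140.580 L.
Solute balance: dm/dt = 0 − Q_out C = −Q_out m/V(t).
dm/m = −Q_out dt/(V₀ − 5.39900 t); integrating gives ln(m/m₀) = −(Q_out/(Q_in−Q_out)) ln(V/V₀).
m = m₀ (V₀/V)^(Q_out/(Q_in−Q_out)) = 21.73 × (169.2/140.580)^(-2.18003) = 14.5083 mg.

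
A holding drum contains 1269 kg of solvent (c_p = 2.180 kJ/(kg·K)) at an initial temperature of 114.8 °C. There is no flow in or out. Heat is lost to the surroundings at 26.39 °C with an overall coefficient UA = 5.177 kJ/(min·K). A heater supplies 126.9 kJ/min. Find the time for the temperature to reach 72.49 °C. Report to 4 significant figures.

579.9 min

M c_p dT/dt = −UA(T − T_amb) + Q̇.
τ = M c_p/UA = 534.367 min; T_ss = T_amb + Q̇/UA = 26.39 + 126.9/5.177 = 50.9023 °C.
T(t) = T_ss + (T₀ − T_ss)e^(−t/τ); set T = 72.49:
t = −τ ln[(T − T_ss)/(T₀ − T_ss)] = −534.367 · ln(0.337848) = 579.873 min.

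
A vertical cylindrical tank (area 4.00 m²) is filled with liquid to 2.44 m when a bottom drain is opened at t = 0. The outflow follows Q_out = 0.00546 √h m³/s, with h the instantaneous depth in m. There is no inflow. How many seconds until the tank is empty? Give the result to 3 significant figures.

2290 s

A dh/dt = −Q_out = −0.00546 √h.
∫ h^(−1/2) dh = −(0.00546/A) ∫ dt, giving 2√h = 2√h₀ − (0.00546/A) t.
Set h = 0: 2√h₀ = (0.00546/A) t_empty ⇒ t_empty = 2A√h₀/0.00546.
t_empty = 2·4.00·√2.44/0.00546 = 8.0000·1.5620/0.00546 = 2288.7 s.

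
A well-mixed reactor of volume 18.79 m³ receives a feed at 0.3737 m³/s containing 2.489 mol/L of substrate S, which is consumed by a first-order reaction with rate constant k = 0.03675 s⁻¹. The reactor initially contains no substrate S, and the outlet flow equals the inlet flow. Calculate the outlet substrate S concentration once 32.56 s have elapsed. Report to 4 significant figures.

0.7358 mol/L

V dC/dt = Q(C_in − C) − k V C.
dC/dt = (Q/V) C_in − (Q/V + k) C; effective rate a = Q/V + k = 0.0198882 + 0.03675 = 0.0566382 s⁻¹.
C_ss = Q C_in/(Q + kV) = 0.874000 mol/L; C(t) = C_ss + (C₀ − C_ss) e^(−a t).
C(32.56) = 0.874000 + (-0.874000)·e^(−0.0566382·32.56) = 0.874000 + (-0.874000)·0.158161 = 0.735767 mol/L.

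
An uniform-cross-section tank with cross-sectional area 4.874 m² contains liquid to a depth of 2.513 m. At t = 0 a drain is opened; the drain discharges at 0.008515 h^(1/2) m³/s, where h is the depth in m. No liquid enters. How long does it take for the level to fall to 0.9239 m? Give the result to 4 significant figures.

With no inflow, A dh/dt = −0.008515 √h.
Separate and integrate: 2(√h − √h₀) = −(0.008515/A) t.
t = 2A(√h₀ − √h)/0.008515 = 2·4.874·(√2.513 − √0.9239)/0.008515
  = 9.74800 × (1.58524 − 0.961197) / 0.008515 = 714.411 s.

714.4 s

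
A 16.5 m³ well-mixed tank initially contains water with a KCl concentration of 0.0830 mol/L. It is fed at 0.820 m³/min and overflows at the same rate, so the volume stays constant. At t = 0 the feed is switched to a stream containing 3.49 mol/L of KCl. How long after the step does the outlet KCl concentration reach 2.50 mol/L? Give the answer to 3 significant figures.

24.9 min

Transient balance on the dissolved component: V dC/dt = Q(C_in − C), so τ = V/Q = 20.122 min.
C(t) = C_in + (C₀ − C_in) e^(−t/τ). Set C = 2.50 and solve for t:
e^(−t/τ) = (C − C_in)/(C₀ − C_in) = (2.50 − 3.49)/(0.0830 − 3.49) = 0.29058
t = −τ ln(…) = 20.122 × 1.2359 = 24.868 min.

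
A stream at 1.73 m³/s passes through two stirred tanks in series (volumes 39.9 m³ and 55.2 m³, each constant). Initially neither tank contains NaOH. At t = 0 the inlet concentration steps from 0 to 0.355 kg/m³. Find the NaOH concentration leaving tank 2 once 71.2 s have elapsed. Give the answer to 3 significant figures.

0.260 kg/m³

Each tank obeys Vᵢ dCᵢ/dt = Q(Cᵢ₋₁ − Cᵢ), so τᵢ = Vᵢ/Q.
τ₁ = 39.9/1.73 = 23.064 s; τ₂ = 55.2/1.73 = 31.908 s.
Solving the cascade with C₁(0)=C₂(0)=0 gives C₂(t) = C_in[1 − (τ₁ e^(−t/τ₁) − τ₂ e^(−t/τ₂))/(τ₁ − τ₂)].
At t = 71.2: e^(−t/τ₁) = 0.045633, e^(−t/τ₂) = 0.10737.
C₂ = 0.355·[1 − (23.064·0.045633 − 31.908·0.10737)/(-8.8439)] = 0.355·0.73162 = 0.25973 kg/m³.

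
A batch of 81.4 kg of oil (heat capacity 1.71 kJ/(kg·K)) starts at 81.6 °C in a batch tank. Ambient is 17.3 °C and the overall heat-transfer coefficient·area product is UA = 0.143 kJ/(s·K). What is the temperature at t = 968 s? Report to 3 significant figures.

41.1 °C

Heat balance on the well-mixed liquid: M c_p dT/dt = −UA(T − T_amb).
dT/dt = (T_ss − T)/τ with T_ss = T_amb = 17.300 °C, τ = M c_p/UA = 81.4·1.71/0.143 = 973.38 s.
This is linear first-order; T(t) = T_ss + (T₀ − T_ss) e^(−t/τ).
T(968) = 17.300 + (64.300)·0.36992 = 41.086 °C.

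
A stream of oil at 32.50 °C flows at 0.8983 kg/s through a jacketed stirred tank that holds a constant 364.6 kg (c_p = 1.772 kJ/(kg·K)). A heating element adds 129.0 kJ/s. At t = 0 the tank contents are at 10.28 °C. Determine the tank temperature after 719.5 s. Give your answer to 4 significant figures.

Heat balance on the well-mixed liquid: M c_p dT/dt = ṁ c_p (T_in − T) + 129.0.
Rearrange: dT/dt = (T_ss − T)/τ with τ = M/ṁ = 405.878 s and T_ss = T_in + Q̇/(ṁ c_p) = 113.541 °C.
This is linear first-order; T(t) = T_ss + (T₀ − T_ss) e^(−t/τ).
T(719.5) = 113.541 + (-103.261)·e^(−719.5/405.878) = 113.541 + (-103.261)·0.169874 = 95.9997 °C.

96.00 °C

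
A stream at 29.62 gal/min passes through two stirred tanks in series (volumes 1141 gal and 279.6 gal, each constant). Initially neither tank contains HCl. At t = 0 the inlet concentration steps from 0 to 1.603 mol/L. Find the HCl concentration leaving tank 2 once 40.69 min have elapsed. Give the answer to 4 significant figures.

0.8716 mol/L

Species balance on tank i: dCᵢ/dt = (Cᵢ₋₁ − Cᵢ)/τᵢ with τᵢ = Vᵢ/Q.
τ₁ = 1141/29.62 = 38.5213 min; τ₂ = 279.6/29.62 = 9.43957 min.
Solving the cascade with C₁(0)=C₂(0)=0 gives C₂(t) = C_in[1 − (τ₁ e^(−t/τ₁) − τ₂ e^(−t/τ₂))/(τ₁ − τ₂)].
At t = 40.69: e^(−t/τ₁) = 0.347740, e^(−t/τ₂) = 0.0134258.
C₂ = 1.603·[1 − (38.5213·0.347740 − 9.43957·0.0134258)/(29.0817)] = 1.603·0.543745 = 0.871624 mol/L.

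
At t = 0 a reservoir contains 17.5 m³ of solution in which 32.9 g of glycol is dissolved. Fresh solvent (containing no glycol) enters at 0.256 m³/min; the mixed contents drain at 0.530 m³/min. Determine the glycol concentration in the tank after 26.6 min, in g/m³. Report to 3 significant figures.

1.14 g/m³

Let m(t) be the amount of glycol. Volume: V(t) = V₀ + (Q_in − Q_out) t = 17.5 − 0.27400 t; V(26.6) = 10.212 m³.
Species balance (pure solvent in): dm/dt = −Q_out · m/V(t).
Separate: dm/m = −Q_out dt/V(t) ⇒ ln(m/m₀) = −(Q_out/(Q_in−Q_out)) ln(V/V₀).
m = m₀ (V₀/V)^(Q_out/(Q_in−Q_out)) = 32.9 × (17.5/10.212)^(-1.9343) = 11.606 g.
C = m/V = 11.606/10.212 = 1.1365 g/m³.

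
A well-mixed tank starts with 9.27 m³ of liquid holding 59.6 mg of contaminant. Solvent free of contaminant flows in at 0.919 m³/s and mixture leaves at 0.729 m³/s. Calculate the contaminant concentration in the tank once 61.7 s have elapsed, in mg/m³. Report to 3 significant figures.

0.123 mg/m³

Let m(t) be the amount of contaminant. Volume: V(t) = V₀ + (Q_in − Q_out) t = 9.27 + 0.19000 t; V(61.7) = 20.993 m³.
Solute balance: dm/dt = 0 − Q_out C = −Q_out m/V(t).
dm/m = −Q_out dt/(V₀ + 0.19000 t); integrating gives ln(m/m₀) = −(Q_out/(Q_in−Q_out)) ln(V/V₀).
m = m₀ (V₀/V)^(Q_out/(Q_in−Q_out)) = 59.6 × (9.27/20.993)^(3.8368) = 2.5893 mg.
C = m/V = 2.5893/20.993 = 0.12334 mg/m³.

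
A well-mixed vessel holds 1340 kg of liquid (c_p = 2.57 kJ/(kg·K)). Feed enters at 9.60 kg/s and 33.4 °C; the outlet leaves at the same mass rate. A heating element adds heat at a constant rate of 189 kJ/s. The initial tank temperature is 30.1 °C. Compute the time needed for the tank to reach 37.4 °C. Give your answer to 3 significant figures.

M c_p dT/dt = ṁ c_p (T_in − T) + Q̇.
τ = M/ṁ = 139.58 s; T_ss = T_in + Q̇/(ṁ c_p) = 41.061 °C.
T(t) = T_ss + (T₀ − T_ss) e^(−t/τ). Set T = 37.4:
e^(−t/τ) = (37.4 − 41.061)/(30.1 − 41.061) = 0.33397
t = −139.58 · ln(0.33397) = 153.08 s.

153 s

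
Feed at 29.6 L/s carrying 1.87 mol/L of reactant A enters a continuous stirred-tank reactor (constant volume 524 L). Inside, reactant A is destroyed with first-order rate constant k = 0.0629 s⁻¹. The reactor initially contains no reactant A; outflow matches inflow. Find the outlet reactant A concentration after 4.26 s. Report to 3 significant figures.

0.353 mol/L

V dC/dt = Q(C_in − C) − k V C.
This is linear with rate a = Q/V + k = 0.11939 s⁻¹.
C_ss = Q C_in/(Q + kV) = 0.88479 mol/L; C(t) = C_ss + (C₀ − C_ss) e^(−a t).
C(4.26) = 0.88479 + (-0.88479)·e^(−0.11939·4.26) = 0.88479 + (-0.88479)·0.60134 = 0.35273 mol/L.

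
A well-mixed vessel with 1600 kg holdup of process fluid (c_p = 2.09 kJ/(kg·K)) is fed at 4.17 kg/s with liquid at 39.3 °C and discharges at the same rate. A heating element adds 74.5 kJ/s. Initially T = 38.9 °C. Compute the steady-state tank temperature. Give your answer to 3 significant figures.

First-law balance (no shaft work): M c_p dT/dt = ṁ c_p (T_in − T) + 74.5.
At steady state dT/dt = 0 ⇒ T_ss = T_in + Q̇/(ṁ c_p) = 39.3 + 74.5/(4.17·2.09) = 47.848 °C.

47.8 °C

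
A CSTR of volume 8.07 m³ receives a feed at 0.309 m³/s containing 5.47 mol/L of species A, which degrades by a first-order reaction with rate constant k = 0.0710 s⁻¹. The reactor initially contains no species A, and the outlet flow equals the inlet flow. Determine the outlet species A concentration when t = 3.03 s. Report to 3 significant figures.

Species balance: V dC/dt = Q C_in − Q C − k V C.
This is linear with rate a = Q/V + k = 0.10929 s⁻¹.
C_ss = Q C_in/(Q + kV) = 1.9164 mol/L; C(t) = C_ss + (C₀ − C_ss) e^(−a t).
C(3.03) = 1.9164 + (-1.9164)·e^(−0.10929·3.03) = 1.9164 + (-1.9164)·0.71810 = 0.54024 mol/L.

0.540 mol/L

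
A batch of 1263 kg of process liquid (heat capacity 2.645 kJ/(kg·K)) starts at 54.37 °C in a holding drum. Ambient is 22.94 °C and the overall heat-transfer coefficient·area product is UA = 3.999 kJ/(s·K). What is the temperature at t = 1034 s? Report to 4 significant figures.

32.06 °C

Unsteady energy balance on the tank contents: M c_p dT/dt = −UA(T − T_amb).
dT/dt = (T_ss − T)/τ with T_ss = T_amb = 22.9400 °C, τ = M c_p/UA = 1263·2.645/3.999 = 835.368 s.
Integrating: T(t) = T_ss + (T₀ − T_ss) e^(−t/τ).
T(1034) = 22.9400 + (31.4300)·0.290028 = 32.0556 °C.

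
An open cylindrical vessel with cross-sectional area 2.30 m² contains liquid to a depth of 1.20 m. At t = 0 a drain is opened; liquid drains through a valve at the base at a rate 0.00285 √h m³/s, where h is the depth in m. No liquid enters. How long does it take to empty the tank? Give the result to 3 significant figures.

With no inflow, A dh/dt = −0.00285 √h.
∫ h^(−1/2) dh = −(0.00285/A) ∫ dt, giving 2√h = 2√h₀ − (0.00285/A) t.
Set h = 0: 2√h₀ = (0.00285/A) t_empty ⇒ t_empty = 2A√h₀/0.00285.
t_empty = 2·2.30·√1.20/0.00285 = 4.6000·1.0954/0.00285 = 1768.1 s.

1770 s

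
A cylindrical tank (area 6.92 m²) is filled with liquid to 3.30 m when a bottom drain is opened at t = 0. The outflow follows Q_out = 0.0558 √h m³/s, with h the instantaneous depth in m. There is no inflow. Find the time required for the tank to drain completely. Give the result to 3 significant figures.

Mass balance (ρ constant): A dh/dt = −0.0558 √h.
This is separable: 2 d(√h)/dt = −0.0558/A, so √h = √h₀ − (0.0558/(2A)) t.
Tank is empty when √h = 0: t_empty = 2A√h₀/0.0558.
t_empty = 2·6.92·√3.30/0.0558 = 13.840·1.8166/0.0558 = 450.57 s.

451 s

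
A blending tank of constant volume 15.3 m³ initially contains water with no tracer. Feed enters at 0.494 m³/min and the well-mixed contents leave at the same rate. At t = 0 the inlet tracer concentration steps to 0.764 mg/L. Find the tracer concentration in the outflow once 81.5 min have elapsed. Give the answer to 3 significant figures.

0.709 mg/L

Mass balance on the solute (V constant): V dC/dt = Q(C_in − C).
So dC/dt = (C_in − C)/τ with τ = V/Q = 15.3/0.494 = 30.972 min.
This is linear first-order; C(t) = C_in + (C₀ − C_in) e^(−t/τ).
C(81.5) = 0.764 + (0 − 0.764)·e^(−81.5/30.972) = 0.764 + (-0.76400)·0.071975 = 0.70901 mg/L.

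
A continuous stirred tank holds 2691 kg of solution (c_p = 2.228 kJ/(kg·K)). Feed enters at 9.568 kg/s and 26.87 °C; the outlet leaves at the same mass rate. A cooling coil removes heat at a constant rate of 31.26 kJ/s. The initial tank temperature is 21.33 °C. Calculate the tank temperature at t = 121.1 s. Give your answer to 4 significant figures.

Energy balance: M c_p dT/dt = ṁ c_p (T_in − T) − 31.26.
Rearrange: dT/dt = (T_ss − T)/τ with τ = M/ṁ = 281.250 s and T_ss = T_in − Q̇/(ṁ c_p) = 25.4036 °C.
T approaches T_ss exponentially: T(t) = T_ss + (T₀ − T_ss) e^(−t/τ).
T(121.1) = 25.4036 + (-4.07360)·e^(−121.1/281.250) = 25.4036 + (-4.07360)·0.650133 = 22.7552 °C.

22.76 °C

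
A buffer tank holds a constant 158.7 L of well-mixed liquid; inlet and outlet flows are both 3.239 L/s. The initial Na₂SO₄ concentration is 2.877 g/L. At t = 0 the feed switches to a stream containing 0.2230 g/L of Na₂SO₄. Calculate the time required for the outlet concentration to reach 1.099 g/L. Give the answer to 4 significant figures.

54.31 s

Mass balance on the solute (V constant): V dC/dt = Q(C_in − C), so τ = V/Q = 48.9966 s.
C(t) = C_in + (C₀ − C_in) e^(−t/τ). Set C = 1.099 and solve for t:
e^(−t/τ) = (C − C_in)/(C₀ − C_in) = (1.099 − 0.2230)/(2.877 − 0.2230) = 0.330068
t = −τ ln(…) = 48.9966 × 1.10846 = 54.3106 s.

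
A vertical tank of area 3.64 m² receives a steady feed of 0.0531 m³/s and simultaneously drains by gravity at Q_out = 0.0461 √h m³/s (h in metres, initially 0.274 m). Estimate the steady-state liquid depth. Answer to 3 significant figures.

1.33 m

A dh/dt = Q_in − 0.0461 √h. Steady state requires inflow = outflow:
Q_in = 0.0461 √h_ss ⇒ √h_ss = 0.0531/0.0461 = 1.1518.
h_ss = 1.1518² = 1.3267 m. (Since h₀ = 0.274 m < h_ss, the level will rise toward this value.)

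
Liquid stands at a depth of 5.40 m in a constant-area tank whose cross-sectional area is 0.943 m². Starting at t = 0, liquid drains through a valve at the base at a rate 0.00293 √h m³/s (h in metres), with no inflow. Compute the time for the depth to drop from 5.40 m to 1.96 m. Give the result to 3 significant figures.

595 s

With no inflow, A dh/dt = −0.00293 √h.
Separate and integrate: 2(√h − √h₀) = −(0.00293/A) t.
t = 2A(√h₀ − √h)/0.00293 = 2·0.943·(√5.40 − √1.96)/0.00293
  = 1.8860 × (2.3238 − 1.4000) / 0.00293 = 594.63 s.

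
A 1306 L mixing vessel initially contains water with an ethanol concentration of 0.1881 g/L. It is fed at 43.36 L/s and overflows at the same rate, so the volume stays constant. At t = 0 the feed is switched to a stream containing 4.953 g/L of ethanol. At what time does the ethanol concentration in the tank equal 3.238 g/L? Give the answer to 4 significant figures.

Species balance: V dC/dt = Q(C_in − C) ⇒ τ = V/Q = 30.1199 s.
C(t) = C_in + (C₀ − C_in) e^(−t/τ). Set C = 3.238 and solve for t:
e^(−t/τ) = (C − C_in)/(C₀ − C_in) = (3.238 − 4.953)/(0.1881 − 4.953) = 0.359924
t = −τ ln(…) = 30.1199 × 1.02186 = 30.7785 s.

30.78 s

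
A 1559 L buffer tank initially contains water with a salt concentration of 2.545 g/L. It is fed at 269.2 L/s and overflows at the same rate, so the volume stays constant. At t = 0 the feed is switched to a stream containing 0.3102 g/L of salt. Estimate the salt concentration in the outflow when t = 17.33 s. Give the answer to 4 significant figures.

0.4223 g/L

Accumulation = in − out for the solute gives V dC/dt = Q(C_in − C).
Time constant τ = V/Q = 1559/269.2 = 5.79123 s.
This is linear first-order; C(t) = C_in + (C₀ − C_in) e^(−t/τ).
C(17.33) = 0.3102 + (2.545 − 0.3102)·e^(−17.33/5.79123) = 0.3102 + (2.23480)·0.0501642 = 0.422307 g/L.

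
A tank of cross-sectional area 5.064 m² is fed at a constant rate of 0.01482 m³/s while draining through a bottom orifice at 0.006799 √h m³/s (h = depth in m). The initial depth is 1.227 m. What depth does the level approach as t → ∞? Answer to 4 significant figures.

4.751 m

Mass balance (ρ constant): A dh/dt = Q_in − 0.006799 √h. At steady state dh/dt = 0:
Q_in = 0.006799 √h_ss ⇒ √h_ss = 0.01482/0.006799 = 2.17973.
h_ss = 2.17973² = 4.75123 m. (Since h₀ = 1.227 m < h_ss, the level will rise toward this value.)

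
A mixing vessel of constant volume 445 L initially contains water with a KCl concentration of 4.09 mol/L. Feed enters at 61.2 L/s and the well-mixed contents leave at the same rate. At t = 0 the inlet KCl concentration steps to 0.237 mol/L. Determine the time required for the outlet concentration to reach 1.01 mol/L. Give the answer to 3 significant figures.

11.7 s

Species balance: V dC/dt = Q(C_in − C) ⇒ τ = V/Q = 7.2712 s.
C(t) = C_in + (C₀ − C_in) e^(−t/τ). Set C = 1.01 and solve for t:
e^(−t/τ) = (C − C_in)/(C₀ − C_in) = (1.01 − 0.237)/(4.09 − 0.237) = 0.20062
t = −τ ln(…) = 7.2712 × 1.6063 = 11.680 s.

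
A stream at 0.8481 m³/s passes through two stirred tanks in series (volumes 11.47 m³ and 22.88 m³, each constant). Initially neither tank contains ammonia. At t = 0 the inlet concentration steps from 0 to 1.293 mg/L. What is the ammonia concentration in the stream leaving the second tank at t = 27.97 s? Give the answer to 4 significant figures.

Species balance on tank i: dCᵢ/dt = (Cᵢ₋₁ − Cᵢ)/τᵢ with τᵢ = Vᵢ/Q.
τ₁ = 11.47/0.8481 = 13.5243 s; τ₂ = 22.88/0.8481 = 26.9780 s.
Tank 1: C₁ = C_in(1 − e^(−t/τ₁)). Tank 2 (τ₁ ≠ τ₂): C₂ = C_in[1 − (τ₁ e^(−t/τ₁) − τ₂ e^(−t/τ₂))/(τ₁ − τ₂)].
At t = 27.97: e^(−t/τ₁) = 0.126423, e^(−t/τ₂) = 0.354597.
C₂ = 1.293·[1 − (13.5243·0.126423 − 26.9780·0.354597)/(-13.4536)] = 1.293·0.416029 = 0.537925 mg/L.

0.5379 mg/L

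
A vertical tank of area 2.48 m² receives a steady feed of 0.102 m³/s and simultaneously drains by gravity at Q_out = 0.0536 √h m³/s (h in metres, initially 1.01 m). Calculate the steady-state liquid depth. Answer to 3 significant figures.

3.62 m

Mass balance (ρ constant): A dh/dt = Q_in − 0.0536 √h. At steady state dh/dt = 0:
Q_in = 0.0536 √h_ss ⇒ √h_ss = 0.102/0.0536 = 1.9030.
h_ss = 1.9030² = 3.6214 m. (Since h₀ = 1.01 m < h_ss, the level will rise toward this value.)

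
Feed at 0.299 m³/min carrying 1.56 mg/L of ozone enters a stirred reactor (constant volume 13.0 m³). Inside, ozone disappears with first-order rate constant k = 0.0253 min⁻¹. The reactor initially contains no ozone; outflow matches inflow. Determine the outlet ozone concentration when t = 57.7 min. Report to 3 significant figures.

Species balance: V dC/dt = Q C_in − Q C − k V C.
dC/dt = (Q/V) C_in − (Q/V + k) C; effective rate a = Q/V + k = 0.023000 + 0.0253 = 0.048300 min⁻¹.
C_ss = Q C_in/(Q + kV) = 0.74286 mg/L; C(t) = C_ss + (C₀ − C_ss) e^(−a t).
C(57.7) = 0.74286 + (-0.74286)·e^(−0.048300·57.7) = 0.74286 + (-0.74286)·0.061611 = 0.69709 mg/L.

0.697 mg/L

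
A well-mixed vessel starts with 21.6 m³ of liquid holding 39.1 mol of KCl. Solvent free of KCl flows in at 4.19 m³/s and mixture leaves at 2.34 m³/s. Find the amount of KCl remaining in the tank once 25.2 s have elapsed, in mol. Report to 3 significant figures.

Total volume: dV/dt = Q_in − Q_out = 1.8500 m³/s, so V(t) = 21.6 + 1.8500 t and V(25.2) = 68.220 m³.
Solute balance: dm/dt = 0 − Q_out C = −Q_out m/V(t).
dm/m = −Q_out dt/(V₀ + 1.8500 t); integrating gives ln(m/m₀) = −(Q_out/(Q_in−Q_out)) ln(V/V₀).
m = m₀ (V₀/V)^(Q_out/(Q_in−Q_out)) = 39.1 × (21.6/68.220)^(1.2649) = 9.1291 mol.

9.13 mol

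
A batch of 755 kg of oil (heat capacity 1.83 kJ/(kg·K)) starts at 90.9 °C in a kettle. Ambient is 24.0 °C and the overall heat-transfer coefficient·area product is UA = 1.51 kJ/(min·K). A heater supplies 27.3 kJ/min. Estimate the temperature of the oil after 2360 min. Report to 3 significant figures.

Unsteady energy balance on the tank contents: M c_p dT/dt = −UA(T − T_amb) + Q̇.
dT/dt = (T_ss − T)/τ with T_ss = T_amb + Q̇/UA = 24.0 + 27.3/1.51 = 42.079 °C, τ = M c_p/UA = 755·1.83/1.51 = 915.00 min.
Solution: T(t) = T_ss + (T₀ − T_ss) e^(−t/τ).
T(2360) = 42.079 + (48.821)·0.075832 = 45.782 °C.

45.8 °C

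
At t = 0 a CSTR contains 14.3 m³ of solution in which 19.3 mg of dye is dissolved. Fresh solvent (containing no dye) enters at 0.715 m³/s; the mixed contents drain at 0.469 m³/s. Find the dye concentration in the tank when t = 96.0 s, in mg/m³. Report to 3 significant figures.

Let m(t) be the amount of dye. Volume: V(t) = V₀ + (Q_in − Q_out) t = 14.3 + 0.24600 t; V(96.0) = 37.916 m³.
Solute balance: dm/dt = 0 − Q_out C = −Q_out m/V(t).
dm/m = −Q_out dt/(V₀ + 0.24600 t); integrating gives ln(m/m₀) = −(Q_out/(Q_in−Q_out)) ln(V/V₀).
m = m₀ (V₀/V)^(Q_out/(Q_in−Q_out)) = 19.3 × (14.3/37.916)^(1.9065) = 3.0073 mg.
C = m/V = 3.0073/37.916 = 0.079315 mg/m³.

0.0793 mg/m³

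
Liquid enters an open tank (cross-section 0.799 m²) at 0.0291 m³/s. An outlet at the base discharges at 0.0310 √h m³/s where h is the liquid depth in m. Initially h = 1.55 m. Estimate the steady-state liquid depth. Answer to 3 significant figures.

0.881 m

A dh/dt = Q_in − 0.0310 √h. Steady state requires inflow = outflow:
Q_in = 0.0310 √h_ss ⇒ √h_ss = 0.0291/0.0310 = 0.93871.
h_ss = 0.93871² = 0.88118 m. (Since h₀ = 1.55 m > h_ss, the level will fall toward this value.)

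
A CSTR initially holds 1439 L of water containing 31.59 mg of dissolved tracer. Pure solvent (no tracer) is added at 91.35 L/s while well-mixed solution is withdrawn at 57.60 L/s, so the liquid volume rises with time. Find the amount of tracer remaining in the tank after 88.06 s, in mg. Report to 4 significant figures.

4.670 mg

Let m(t) be the amount of tracer. Volume: V(t) = V₀ + (Q_in − Q_out) t = 1439 + 33.7500 t; V(88.06) = 4411.02 L.
No tracer enters, so dm/dt = −Q_out · (m/V).
Separate: dm/m = −Q_out dt/V(t) ⇒ ln(m/m₀) = −(Q_out/(Q_in−Q_out)) ln(V/V₀).
m = m₀ (V₀/V)^(Q_out/(Q_in−Q_out)) = 31.59 × (1439/4411.02)^(1.70667) = 4.66974 mg.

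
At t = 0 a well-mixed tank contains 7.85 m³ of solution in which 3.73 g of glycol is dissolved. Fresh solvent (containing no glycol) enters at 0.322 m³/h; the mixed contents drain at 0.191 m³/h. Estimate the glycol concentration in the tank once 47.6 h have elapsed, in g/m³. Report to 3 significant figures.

Total volume: dV/dt = Q_in − Q_out = 0.13100 m³/h, so V(t) = 7.85 + 0.13100 t and V(47.6) = 14.086 m³.
No glycol enters, so dm/dt = −Q_out · (m/V).
dm/m = −Q_out dt/(V₀ + 0.13100 t); integrating gives ln(m/m₀) = −(Q_out/(Q_in−Q_out)) ln(V/V₀).
m = m₀ (V₀/V)^(Q_out/(Q_in−Q_out)) = 3.73 × (7.85/14.086)^(1.4580) = 1.5904 g.
C = m/V = 1.5904/14.086 = 0.11291 g/m³.

0.113 g/m³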